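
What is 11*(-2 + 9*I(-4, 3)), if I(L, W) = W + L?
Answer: -121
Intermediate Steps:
I(L, W) = L + W
11*(-2 + 9*I(-4, 3)) = 11*(-2 + 9*(-4 + 3)) = 11*(-2 + 9*(-1)) = 11*(-2 - 9) = 11*(-11) = -121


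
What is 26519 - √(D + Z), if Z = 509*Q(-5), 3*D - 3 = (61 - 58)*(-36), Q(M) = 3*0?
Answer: 26519 - I*√35 ≈ 26519.0 - 5.9161*I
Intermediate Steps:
Q(M) = 0
D = -35 (D = 1 + ((61 - 58)*(-36))/3 = 1 + (3*(-36))/3 = 1 + (⅓)*(-108) = 1 - 36 = -35)
Z = 0 (Z = 509*0 = 0)
26519 - √(D + Z) = 26519 - √(-35 + 0) = 26519 - √(-35) = 26519 - I*√35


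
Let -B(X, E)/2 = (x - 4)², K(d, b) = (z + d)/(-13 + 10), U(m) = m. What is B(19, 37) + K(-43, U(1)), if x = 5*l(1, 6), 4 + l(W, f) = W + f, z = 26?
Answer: -709/3 ≈ -236.33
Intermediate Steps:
l(W, f) = -4 + W + f (l(W, f) = -4 + (W + f) = -4 + W + f)
K(d, b) = -26/3 - d/3 (K(d, b) = (26 + d)/(-13 + 10) = (26 + d)/(-3) = (26 + d)*(-⅓) = -26/3 - d/3)
x = 15 (x = 5*(-4 + 1 + 6) = 5*3 = 15)
B(X, E) = -242 (B(X, E) = -2*(15 - 4)² = -2*11² = -2*121 = -242)
B(19, 37) + K(-43, U(1)) = -242 + (-26/3 - ⅓*(-43)) = -242 + (-26/3 + 43/3) = -242 + 17/3 = -709/3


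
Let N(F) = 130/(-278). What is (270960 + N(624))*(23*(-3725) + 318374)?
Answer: 8764229699125/139 ≈ 6.3052e+10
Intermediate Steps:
N(F) = -65/139 (N(F) = 130*(-1/278) = -65/139)
(270960 + N(624))*(23*(-3725) + 318374) = (270960 - 65/139)*(23*(-3725) + 318374) = 37663375*(-85675 + 318374)/139 = (37663375/139)*232699 = 8764229699125/139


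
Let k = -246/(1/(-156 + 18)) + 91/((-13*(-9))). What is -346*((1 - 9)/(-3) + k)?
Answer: -105724798/9 ≈ -1.1747e+7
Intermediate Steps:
k = 305539/9 (k = -246/(1/(-138)) + 91/117 = -246/(-1/138) + 91*(1/117) = -246*(-138) + 7/9 = 33948 + 7/9 = 305539/9 ≈ 33949.)
-346*((1 - 9)/(-3) + k) = -346*((1 - 9)/(-3) + 305539/9) = -346*(-⅓*(-8) + 305539/9) = -346*(8/3 + 305539/9) = -346*305563/9 = -105724798/9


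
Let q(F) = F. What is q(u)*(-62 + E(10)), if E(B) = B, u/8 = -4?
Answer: 1664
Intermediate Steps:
u = -32 (u = 8*(-4) = -32)
q(u)*(-62 + E(10)) = -32*(-62 + 10) = -32*(-52) = 1664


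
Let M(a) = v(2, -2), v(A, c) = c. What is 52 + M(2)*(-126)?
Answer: 304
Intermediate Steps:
M(a) = -2
52 + M(2)*(-126) = 52 - 2*(-126) = 52 + 252 = 304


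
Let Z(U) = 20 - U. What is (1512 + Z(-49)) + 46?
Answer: 1627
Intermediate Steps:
(1512 + Z(-49)) + 46 = (1512 + (20 - 1*(-49))) + 46 = (1512 + (20 + 49)) + 46 = (1512 + 69) + 46 = 1581 + 46 = 1627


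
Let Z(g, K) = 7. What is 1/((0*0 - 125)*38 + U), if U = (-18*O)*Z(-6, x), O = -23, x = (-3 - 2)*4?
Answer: -1/1852 ≈ -0.00053996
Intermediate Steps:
x = -20 (x = -5*4 = -20)
U = 2898 (U = -18*(-23)*7 = 414*7 = 2898)
1/((0*0 - 125)*38 + U) = 1/((0*0 - 125)*38 + 2898) = 1/((0 - 125)*38 + 2898) = 1/(-125*38 + 2898) = 1/(-4750 + 2898) = 1/(-1852) = -1/1852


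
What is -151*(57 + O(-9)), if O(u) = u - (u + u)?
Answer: -9966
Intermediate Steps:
O(u) = -u (O(u) = u - 2*u = -u)
-151*(57 + O(-9)) = -151*(57 - 1*(-9)) = -151*(57 + 9) = -151*66 = -9966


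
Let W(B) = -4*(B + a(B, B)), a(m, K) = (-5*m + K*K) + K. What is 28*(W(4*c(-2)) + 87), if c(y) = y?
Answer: -7420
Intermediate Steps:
a(m, K) = K + K² - 5*m (a(m, K) = (-5*m + K²) + K = (K² - 5*m) + K = K + K² - 5*m)
W(B) = -4*B² + 12*B (W(B) = -4*(B + (B + B² - 5*B)) = -4*(B + (B² - 4*B)) = -4*(B² - 3*B) = -4*B² + 12*B)
28*(W(4*c(-2)) + 87) = 28*(4*(4*(-2))*(3 - 4*(-2)) + 87) = 28*(4*(-8)*(3 - 1*(-8)) + 87) = 28*(4*(-8)*(3 + 8) + 87) = 28*(4*(-8)*11 + 87) = 28*(-352 + 87) = 28*(-265) = -7420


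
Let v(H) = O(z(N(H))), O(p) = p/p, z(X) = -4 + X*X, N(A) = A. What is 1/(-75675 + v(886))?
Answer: -1/75674 ≈ -1.3215e-5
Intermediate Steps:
z(X) = -4 + X²
O(p) = 1
v(H) = 1
1/(-75675 + v(886)) = 1/(-75675 + 1) = 1/(-75674) = -1/75674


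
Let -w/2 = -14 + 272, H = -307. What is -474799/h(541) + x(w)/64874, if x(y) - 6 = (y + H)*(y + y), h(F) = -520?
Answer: 1201683391/1297480 ≈ 926.17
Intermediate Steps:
w = -516 (w = -2*(-14 + 272) = -2*258 = -516)
x(y) = 6 + 2*y*(-307 + y) (x(y) = 6 + (y - 307)*(y + y) = 6 + (-307 + y)*(2*y) = 6 + 2*y*(-307 + y))
-474799/h(541) + x(w)/64874 = -474799/(-520) + (6 - 614*(-516) + 2*(-516)²)/64874 = -474799*(-1/520) + (6 + 316824 + 2*266256)*(1/64874) = 36523/40 + (6 + 316824 + 532512)*(1/64874) = 36523/40 + 849342*(1/64874) = 36523/40 + 424671/32437 = 1201683391/1297480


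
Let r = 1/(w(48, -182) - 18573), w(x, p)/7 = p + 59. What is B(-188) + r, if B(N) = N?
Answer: -3653593/19434 ≈ -188.00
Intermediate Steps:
w(x, p) = 413 + 7*p (w(x, p) = 7*(p + 59) = 7*(59 + p) = 413 + 7*p)
r = -1/19434 (r = 1/((413 + 7*(-182)) - 18573) = 1/((413 - 1274) - 18573) = 1/(-861 - 18573) = 1/(-19434) = -1/19434 ≈ -5.1456e-5)
B(-188) + r = -188 - 1/19434 = -3653593/19434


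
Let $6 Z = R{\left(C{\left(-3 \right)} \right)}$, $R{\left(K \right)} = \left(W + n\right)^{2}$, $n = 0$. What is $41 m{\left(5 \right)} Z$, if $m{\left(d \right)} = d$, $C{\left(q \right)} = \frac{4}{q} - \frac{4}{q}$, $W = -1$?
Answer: $\frac{205}{6} \approx 34.167$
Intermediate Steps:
$C{\left(q \right)} = 0$
$R{\left(K \right)} = 1$ ($R{\left(K \right)} = \left(-1 + 0\right)^{2} = \left(-1\right)^{2} = 1$)
$Z = \frac{1}{6}$ ($Z = \frac{1}{6} \cdot 1 = \frac{1}{6} \approx 0.16667$)
$41 m{\left(5 \right)} Z = 41 \cdot 5 \cdot \frac{1}{6} = 205 \cdot \frac{1}{6} = \frac{205}{6}$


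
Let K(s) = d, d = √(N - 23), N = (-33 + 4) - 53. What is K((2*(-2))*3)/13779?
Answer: I*√105/13779 ≈ 0.00074366*I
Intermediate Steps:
N = -82 (N = -29 - 53 = -82)
d = I*√105 (d = √(-82 - 23) = √(-105) = I*√105 ≈ 10.247*I)
K(s) = I*√105
K((2*(-2))*3)/13779 = (I*√105)/13779 = (I*√105)*(1/13779) = I*√105/13779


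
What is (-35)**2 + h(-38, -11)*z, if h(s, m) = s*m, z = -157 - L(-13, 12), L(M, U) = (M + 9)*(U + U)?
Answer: -24273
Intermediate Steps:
L(M, U) = 2*U*(9 + M) (L(M, U) = (9 + M)*(2*U) = 2*U*(9 + M))
z = -61 (z = -157 - 2*12*(9 - 13) = -157 - 2*12*(-4) = -157 - 1*(-96) = -157 + 96 = -61)
h(s, m) = m*s
(-35)**2 + h(-38, -11)*z = (-35)**2 - 11*(-38)*(-61) = 1225 + 418*(-61) = 1225 - 25498 = -24273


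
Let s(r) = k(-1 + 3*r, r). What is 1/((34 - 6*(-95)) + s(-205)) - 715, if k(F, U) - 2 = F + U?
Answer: -153726/215 ≈ -715.00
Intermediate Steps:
k(F, U) = 2 + F + U (k(F, U) = 2 + (F + U) = 2 + F + U)
s(r) = 1 + 4*r (s(r) = 2 + (-1 + 3*r) + r = 1 + 4*r)
1/((34 - 6*(-95)) + s(-205)) - 715 = 1/((34 - 6*(-95)) + (1 + 4*(-205))) - 715 = 1/((34 + 570) + (1 - 820)) - 715 = 1/(604 - 819) - 715 = 1/(-215) - 715 = -1/215 - 715 = -153726/215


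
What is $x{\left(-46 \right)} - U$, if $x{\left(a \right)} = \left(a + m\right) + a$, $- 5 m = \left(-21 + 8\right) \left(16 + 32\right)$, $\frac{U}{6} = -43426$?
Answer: $\frac{1302944}{5} \approx 2.6059 \cdot 10^{5}$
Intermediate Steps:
$U = -260556$ ($U = 6 \left(-43426\right) = -260556$)
$m = \frac{624}{5}$ ($m = - \frac{\left(-21 + 8\right) \left(16 + 32\right)}{5} = - \frac{\left(-13\right) 48}{5} = \left(- \frac{1}{5}\right) \left(-624\right) = \frac{624}{5} \approx 124.8$)
$x{\left(a \right)} = \frac{624}{5} + 2 a$ ($x{\left(a \right)} = \left(a + \frac{624}{5}\right) + a = \left(\frac{624}{5} + a\right) + a = \frac{624}{5} + 2 a$)
$x{\left(-46 \right)} - U = \left(\frac{624}{5} + 2 \left(-46\right)\right) - -260556 = \left(\frac{624}{5} - 92\right) + 260556 = \frac{164}{5} + 260556 = \frac{1302944}{5}$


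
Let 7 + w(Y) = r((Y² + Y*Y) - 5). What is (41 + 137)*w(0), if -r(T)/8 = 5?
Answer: -8366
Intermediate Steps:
r(T) = -40 (r(T) = -8*5 = -40)
w(Y) = -47 (w(Y) = -7 - 40 = -47)
(41 + 137)*w(0) = (41 + 137)*(-47) = 178*(-47) = -8366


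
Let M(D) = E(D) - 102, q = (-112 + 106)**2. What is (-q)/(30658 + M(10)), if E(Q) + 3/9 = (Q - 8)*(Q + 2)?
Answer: -108/91739 ≈ -0.0011773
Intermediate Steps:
E(Q) = -1/3 + (-8 + Q)*(2 + Q) (E(Q) = -1/3 + (Q - 8)*(Q + 2) = -1/3 + (-8 + Q)*(2 + Q))
q = 36 (q = (-6)**2 = 36)
M(D) = -355/3 + D**2 - 6*D (M(D) = (-49/3 + D**2 - 6*D) - 102 = -355/3 + D**2 - 6*D)
(-q)/(30658 + M(10)) = (-1*36)/(30658 + (-355/3 + 10**2 - 6*10)) = -36/(30658 + (-355/3 + 100 - 60)) = -36/(30658 - 235/3) = -36/91739/3 = -36*3/91739 = -108/91739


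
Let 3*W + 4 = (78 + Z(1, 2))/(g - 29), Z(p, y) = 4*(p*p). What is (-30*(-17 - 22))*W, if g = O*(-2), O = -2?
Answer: -14196/5 ≈ -2839.2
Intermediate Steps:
Z(p, y) = 4*p**2
g = 4 (g = -2*(-2) = 4)
W = -182/75 (W = -4/3 + ((78 + 4*1**2)/(4 - 29))/3 = -4/3 + ((78 + 4*1)/(-25))/3 = -4/3 + ((78 + 4)*(-1/25))/3 = -4/3 + (82*(-1/25))/3 = -4/3 + (1/3)*(-82/25) = -4/3 - 82/75 = -182/75 ≈ -2.4267)
(-30*(-17 - 22))*W = -30*(-17 - 22)*(-182/75) = -30*(-39)*(-182/75) = 1170*(-182/75) = -14196/5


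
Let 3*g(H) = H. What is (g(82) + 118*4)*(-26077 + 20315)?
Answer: -8631476/3 ≈ -2.8772e+6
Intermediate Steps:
g(H) = H/3
(g(82) + 118*4)*(-26077 + 20315) = ((1/3)*82 + 118*4)*(-26077 + 20315) = (82/3 + 472)*(-5762) = (1498/3)*(-5762) = -8631476/3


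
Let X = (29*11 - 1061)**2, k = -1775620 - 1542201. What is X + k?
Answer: -2767257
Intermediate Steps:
k = -3317821
X = 550564 (X = (319 - 1061)**2 = (-742)**2 = 550564)
X + k = 550564 - 3317821 = -2767257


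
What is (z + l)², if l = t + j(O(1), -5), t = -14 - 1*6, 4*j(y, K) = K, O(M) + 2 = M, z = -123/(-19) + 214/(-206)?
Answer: 15326687601/61277584 ≈ 250.12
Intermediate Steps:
z = 10636/1957 (z = -123*(-1/19) + 214*(-1/206) = 123/19 - 107/103 = 10636/1957 ≈ 5.4348)
O(M) = -2 + M
j(y, K) = K/4
t = -20 (t = -14 - 6 = -20)
l = -85/4 (l = -20 + (¼)*(-5) = -20 - 5/4 = -85/4 ≈ -21.250)
(z + l)² = (10636/1957 - 85/4)² = (-123801/7828)² = 15326687601/61277584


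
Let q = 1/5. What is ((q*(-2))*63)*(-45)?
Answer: 1134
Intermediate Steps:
q = ⅕ ≈ 0.20000
((q*(-2))*63)*(-45) = (((⅕)*(-2))*63)*(-45) = -⅖*63*(-45) = -126/5*(-45) = 1134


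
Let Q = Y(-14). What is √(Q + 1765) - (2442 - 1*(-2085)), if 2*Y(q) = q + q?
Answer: -4527 + √1751 ≈ -4485.2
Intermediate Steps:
Y(q) = q (Y(q) = (q + q)/2 = (2*q)/2 = q)
Q = -14
√(Q + 1765) - (2442 - 1*(-2085)) = √(-14 + 1765) - (2442 - 1*(-2085)) = √1751 - (2442 + 2085) = √1751 - 1*4527 = √1751 - 4527 = -4527 + √1751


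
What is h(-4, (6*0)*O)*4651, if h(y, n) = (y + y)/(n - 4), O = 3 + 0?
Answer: 9302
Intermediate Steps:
O = 3
h(y, n) = 2*y/(-4 + n) (h(y, n) = (2*y)/(-4 + n) = 2*y/(-4 + n))
h(-4, (6*0)*O)*4651 = (2*(-4)/(-4 + (6*0)*3))*4651 = (2*(-4)/(-4 + 0*3))*4651 = (2*(-4)/(-4 + 0))*4651 = (2*(-4)/(-4))*4651 = (2*(-4)*(-¼))*4651 = 2*4651 = 9302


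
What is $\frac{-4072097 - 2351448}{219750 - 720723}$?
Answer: $\frac{6423545}{500973} \approx 12.822$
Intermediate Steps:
$\frac{-4072097 - 2351448}{219750 - 720723} = - \frac{6423545}{-500973} = \left(-6423545\right) \left(- \frac{1}{500973}\right) = \frac{6423545}{500973}$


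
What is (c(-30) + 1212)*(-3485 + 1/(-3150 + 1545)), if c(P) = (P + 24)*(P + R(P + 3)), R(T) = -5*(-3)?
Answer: -2427546884/535 ≈ -4.5375e+6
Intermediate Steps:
R(T) = 15
c(P) = (15 + P)*(24 + P) (c(P) = (P + 24)*(P + 15) = (24 + P)*(15 + P) = (15 + P)*(24 + P))
(c(-30) + 1212)*(-3485 + 1/(-3150 + 1545)) = ((360 + (-30)² + 39*(-30)) + 1212)*(-3485 + 1/(-3150 + 1545)) = ((360 + 900 - 1170) + 1212)*(-3485 + 1/(-1605)) = (90 + 1212)*(-3485 - 1/1605) = 1302*(-5593426/1605) = -2427546884/535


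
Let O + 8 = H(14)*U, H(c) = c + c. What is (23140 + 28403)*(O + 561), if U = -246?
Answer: -326524905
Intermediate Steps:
H(c) = 2*c
O = -6896 (O = -8 + (2*14)*(-246) = -8 + 28*(-246) = -8 - 6888 = -6896)
(23140 + 28403)*(O + 561) = (23140 + 28403)*(-6896 + 561) = 51543*(-6335) = -326524905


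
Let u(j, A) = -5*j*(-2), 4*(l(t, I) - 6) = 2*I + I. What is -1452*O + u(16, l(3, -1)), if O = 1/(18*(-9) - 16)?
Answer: 14966/89 ≈ 168.16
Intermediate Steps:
l(t, I) = 6 + 3*I/4 (l(t, I) = 6 + (2*I + I)/4 = 6 + (3*I)/4 = 6 + 3*I/4)
u(j, A) = 10*j
O = -1/178 (O = 1/(-162 - 16) = 1/(-178) = -1/178 ≈ -0.0056180)
-1452*O + u(16, l(3, -1)) = -1452*(-1/178) + 10*16 = 726/89 + 160 = 14966/89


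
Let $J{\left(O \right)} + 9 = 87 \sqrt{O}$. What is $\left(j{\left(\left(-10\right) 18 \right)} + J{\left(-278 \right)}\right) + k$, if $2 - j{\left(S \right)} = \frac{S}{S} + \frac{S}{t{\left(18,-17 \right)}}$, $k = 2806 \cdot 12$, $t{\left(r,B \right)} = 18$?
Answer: $33674 + 87 i \sqrt{278} \approx 33674.0 + 1450.6 i$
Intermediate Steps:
$k = 33672$
$j{\left(S \right)} = 1 - \frac{S}{18}$ ($j{\left(S \right)} = 2 - \left(\frac{S}{S} + \frac{S}{18}\right) = 2 - \left(1 + S \frac{1}{18}\right) = 2 - \left(1 + \frac{S}{18}\right) = 1 - \frac{S}{18}$)
$J{\left(O \right)} = -9 + 87 \sqrt{O}$
$\left(j{\left(\left(-10\right) 18 \right)} + J{\left(-278 \right)}\right) + k = \left(\left(1 - \frac{\left(-10\right) 18}{18}\right) - \left(9 - 87 \sqrt{-278}\right)\right) + 33672 = \left(\left(1 - -10\right) - \left(9 - 87 i \sqrt{278}\right)\right) + 33672 = \left(\left(1 + 10\right) - \left(9 - 87 i \sqrt{278}\right)\right) + 33672 = \left(11 - \left(9 - 87 i \sqrt{278}\right)\right) + 33672 = \left(2 + 87 i \sqrt{278}\right) + 33672 = 33674 + 87 i \sqrt{278}$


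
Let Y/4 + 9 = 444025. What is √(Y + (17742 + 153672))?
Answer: √1947478 ≈ 1395.5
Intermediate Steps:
Y = 1776064 (Y = -36 + 4*444025 = -36 + 1776100 = 1776064)
√(Y + (17742 + 153672)) = √(1776064 + (17742 + 153672)) = √(1776064 + 171414) = √1947478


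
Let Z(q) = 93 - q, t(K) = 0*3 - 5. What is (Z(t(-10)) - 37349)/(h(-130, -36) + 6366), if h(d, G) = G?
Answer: -12417/2110 ≈ -5.8848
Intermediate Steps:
t(K) = -5 (t(K) = 0 - 5 = -5)
(Z(t(-10)) - 37349)/(h(-130, -36) + 6366) = ((93 - 1*(-5)) - 37349)/(-36 + 6366) = ((93 + 5) - 37349)/6330 = (98 - 37349)*(1/6330) = -37251*1/6330 = -12417/2110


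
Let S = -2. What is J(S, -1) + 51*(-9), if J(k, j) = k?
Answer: -461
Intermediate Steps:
J(S, -1) + 51*(-9) = -2 + 51*(-9) = -2 - 459 = -461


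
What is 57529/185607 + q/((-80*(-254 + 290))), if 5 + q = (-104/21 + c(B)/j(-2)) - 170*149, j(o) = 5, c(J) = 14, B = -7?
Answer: 56798424223/6236395200 ≈ 9.1076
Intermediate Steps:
q = -2660401/105 (q = -5 + ((-104/21 + 14/5) - 170*149) = -5 + ((-104*1/21 + 14*(⅕)) - 25330) = -5 + ((-104/21 + 14/5) - 25330) = -5 + (-226/105 - 25330) = -5 - 2659876/105 = -2660401/105 ≈ -25337.)
57529/185607 + q/((-80*(-254 + 290))) = 57529/185607 - 2660401*(-1/(80*(-254 + 290)))/105 = 57529*(1/185607) - 2660401/(105*((-80*36))) = 57529/185607 - 2660401/105/(-2880) = 57529/185607 - 2660401/105*(-1/2880) = 57529/185607 + 2660401/302400 = 56798424223/6236395200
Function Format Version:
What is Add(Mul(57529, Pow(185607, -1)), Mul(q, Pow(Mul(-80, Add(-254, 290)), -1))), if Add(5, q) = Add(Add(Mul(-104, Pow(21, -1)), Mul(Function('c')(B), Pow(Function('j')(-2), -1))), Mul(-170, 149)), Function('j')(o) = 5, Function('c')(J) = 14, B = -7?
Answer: Rational(56798424223, 6236395200) ≈ 9.1076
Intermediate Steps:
q = Rational(-2660401, 105) (q = Add(-5, Add(Add(Mul(-104, Pow(21, -1)), Mul(14, Pow(5, -1))), Mul(-170, 149))) = Add(-5, Add(Add(Mul(-104, Rational(1, 21)), Mul(14, Rational(1, 5))), -25330)) = Add(-5, Add(Add(Rational(-104, 21), Rational(14, 5)), -25330)) = Add(-5, Add(Rational(-226, 105), -25330)) = Add(-5, Rational(-2659876, 105)) = Rational(-2660401, 105) ≈ -25337.)
Add(Mul(57529, Pow(185607, -1)), Mul(q, Pow(Mul(-80, Add(-254, 290)), -1))) = Add(Mul(57529, Pow(185607, -1)), Mul(Rational(-2660401, 105), Pow(Mul(-80, Add(-254, 290)), -1))) = Add(Mul(57529, Rational(1, 185607)), Mul(Rational(-2660401, 105), Pow(Mul(-80, 36), -1))) = Add(Rational(57529, 185607), Mul(Rational(-2660401, 105), Pow(-2880, -1))) = Add(Rational(57529, 185607), Mul(Rational(-2660401, 105), Rational(-1, 2880))) = Add(Rational(57529, 185607), Rational(2660401, 302400)) = Rational(56798424223, 6236395200)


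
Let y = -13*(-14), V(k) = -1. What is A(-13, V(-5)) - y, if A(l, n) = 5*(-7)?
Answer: -217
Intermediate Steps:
A(l, n) = -35
y = 182
A(-13, V(-5)) - y = -35 - 1*182 = -35 - 182 = -217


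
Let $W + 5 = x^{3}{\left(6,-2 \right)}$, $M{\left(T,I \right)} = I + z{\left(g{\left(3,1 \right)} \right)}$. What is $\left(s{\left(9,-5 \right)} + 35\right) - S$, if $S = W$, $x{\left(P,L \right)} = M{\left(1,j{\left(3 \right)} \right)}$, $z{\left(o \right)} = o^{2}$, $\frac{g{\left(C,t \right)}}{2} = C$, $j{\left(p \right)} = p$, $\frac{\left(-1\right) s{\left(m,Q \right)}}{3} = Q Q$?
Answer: $-59354$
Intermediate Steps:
$s{\left(m,Q \right)} = - 3 Q^{2}$ ($s{\left(m,Q \right)} = - 3 Q Q = - 3 Q^{2}$)
$g{\left(C,t \right)} = 2 C$
$M{\left(T,I \right)} = 36 + I$ ($M{\left(T,I \right)} = I + \left(2 \cdot 3\right)^{2} = I + 6^{2} = I + 36 = 36 + I$)
$x{\left(P,L \right)} = 39$ ($x{\left(P,L \right)} = 36 + 3 = 39$)
$W = 59314$ ($W = -5 + 39^{3} = -5 + 59319 = 59314$)
$S = 59314$
$\left(s{\left(9,-5 \right)} + 35\right) - S = \left(- 3 \left(-5\right)^{2} + 35\right) - 59314 = \left(\left(-3\right) 25 + 35\right) - 59314 = \left(-75 + 35\right) - 59314 = -40 - 59314 = -59354$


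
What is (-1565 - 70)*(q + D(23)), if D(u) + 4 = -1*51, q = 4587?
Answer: -7409820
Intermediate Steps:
D(u) = -55 (D(u) = -4 - 1*51 = -4 - 51 = -55)
(-1565 - 70)*(q + D(23)) = (-1565 - 70)*(4587 - 55) = -1635*4532 = -7409820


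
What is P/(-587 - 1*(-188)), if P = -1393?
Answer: 199/57 ≈ 3.4912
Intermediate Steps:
P/(-587 - 1*(-188)) = -1393/(-587 - 1*(-188)) = -1393/(-587 + 188) = -1393/(-399) = -1393*(-1/399) = 199/57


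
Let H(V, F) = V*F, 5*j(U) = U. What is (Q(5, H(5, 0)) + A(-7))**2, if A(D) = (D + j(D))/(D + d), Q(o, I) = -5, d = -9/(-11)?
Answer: 383161/28900 ≈ 13.258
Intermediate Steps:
j(U) = U/5
H(V, F) = F*V
d = 9/11 (d = -9*(-1/11) = 9/11 ≈ 0.81818)
A(D) = 6*D/(5*(9/11 + D)) (A(D) = (D + D/5)/(D + 9/11) = (6*D/5)/(9/11 + D) = 6*D/(5*(9/11 + D)))
(Q(5, H(5, 0)) + A(-7))**2 = (-5 + (66/5)*(-7)/(9 + 11*(-7)))**2 = (-5 + (66/5)*(-7)/(9 - 77))**2 = (-5 + (66/5)*(-7)/(-68))**2 = (-5 + (66/5)*(-7)*(-1/68))**2 = (-5 + 231/170)**2 = (-619/170)**2 = 383161/28900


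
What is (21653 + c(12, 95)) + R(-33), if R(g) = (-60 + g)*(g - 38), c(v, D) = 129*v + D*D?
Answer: 38829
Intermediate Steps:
c(v, D) = D**2 + 129*v (c(v, D) = 129*v + D**2 = D**2 + 129*v)
R(g) = (-60 + g)*(-38 + g)
(21653 + c(12, 95)) + R(-33) = (21653 + (95**2 + 129*12)) + (2280 + (-33)**2 - 98*(-33)) = (21653 + (9025 + 1548)) + (2280 + 1089 + 3234) = (21653 + 10573) + 6603 = 32226 + 6603 = 38829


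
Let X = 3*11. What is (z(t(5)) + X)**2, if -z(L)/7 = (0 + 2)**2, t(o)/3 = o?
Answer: 25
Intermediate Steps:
t(o) = 3*o
X = 33
z(L) = -28 (z(L) = -7*(0 + 2)**2 = -7*2**2 = -7*4 = -28)
(z(t(5)) + X)**2 = (-28 + 33)**2 = 5**2 = 25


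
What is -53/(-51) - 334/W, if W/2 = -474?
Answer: 11213/8058 ≈ 1.3915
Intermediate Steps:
W = -948 (W = 2*(-474) = -948)
-53/(-51) - 334/W = -53/(-51) - 334/(-948) = -53*(-1/51) - 334*(-1/948) = 53/51 + 167/474 = 11213/8058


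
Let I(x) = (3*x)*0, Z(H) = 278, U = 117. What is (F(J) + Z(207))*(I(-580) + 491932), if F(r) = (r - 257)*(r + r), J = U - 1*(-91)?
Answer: -9890784792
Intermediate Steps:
J = 208 (J = 117 - 1*(-91) = 117 + 91 = 208)
I(x) = 0
F(r) = 2*r*(-257 + r) (F(r) = (-257 + r)*(2*r) = 2*r*(-257 + r))
(F(J) + Z(207))*(I(-580) + 491932) = (2*208*(-257 + 208) + 278)*(0 + 491932) = (2*208*(-49) + 278)*491932 = (-20384 + 278)*491932 = -20106*491932 = -9890784792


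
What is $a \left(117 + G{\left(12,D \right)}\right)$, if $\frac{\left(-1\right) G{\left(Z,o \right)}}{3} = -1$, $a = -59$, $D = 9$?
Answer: $-7080$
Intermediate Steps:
$G{\left(Z,o \right)} = 3$ ($G{\left(Z,o \right)} = \left(-3\right) \left(-1\right) = 3$)
$a \left(117 + G{\left(12,D \right)}\right) = - 59 \left(117 + 3\right) = \left(-59\right) 120 = -7080$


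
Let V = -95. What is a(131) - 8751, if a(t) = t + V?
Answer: -8715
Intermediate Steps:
a(t) = -95 + t (a(t) = t - 95 = -95 + t)
a(131) - 8751 = (-95 + 131) - 8751 = 36 - 8751 = -8715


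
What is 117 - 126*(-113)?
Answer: 14355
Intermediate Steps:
117 - 126*(-113) = 117 + 14238 = 14355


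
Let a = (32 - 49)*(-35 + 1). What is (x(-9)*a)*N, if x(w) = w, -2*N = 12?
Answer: 31212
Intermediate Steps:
N = -6 (N = -½*12 = -6)
a = 578 (a = -17*(-34) = 578)
(x(-9)*a)*N = -9*578*(-6) = -5202*(-6) = 31212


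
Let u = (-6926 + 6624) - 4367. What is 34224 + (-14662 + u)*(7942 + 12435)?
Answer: -393873563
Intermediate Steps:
u = -4669 (u = -302 - 4367 = -4669)
34224 + (-14662 + u)*(7942 + 12435) = 34224 + (-14662 - 4669)*(7942 + 12435) = 34224 - 19331*20377 = 34224 - 393907787 = -393873563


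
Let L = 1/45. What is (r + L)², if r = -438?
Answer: 388444681/2025 ≈ 1.9182e+5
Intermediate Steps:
L = 1/45 ≈ 0.022222
(r + L)² = (-438 + 1/45)² = (-19709/45)² = 388444681/2025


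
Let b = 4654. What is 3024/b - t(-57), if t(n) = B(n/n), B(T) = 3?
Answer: -5469/2327 ≈ -2.3502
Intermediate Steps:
t(n) = 3
3024/b - t(-57) = 3024/4654 - 1*3 = 3024*(1/4654) - 3 = 1512/2327 - 3 = -5469/2327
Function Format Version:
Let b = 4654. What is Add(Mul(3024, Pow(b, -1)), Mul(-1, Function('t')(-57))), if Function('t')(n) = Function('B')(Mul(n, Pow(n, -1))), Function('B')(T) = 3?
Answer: Rational(-5469, 2327) ≈ -2.3502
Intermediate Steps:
Function('t')(n) = 3
Add(Mul(3024, Pow(b, -1)), Mul(-1, Function('t')(-57))) = Add(Mul(3024, Pow(4654, -1)), Mul(-1, 3)) = Add(Mul(3024, Rational(1, 4654)), -3) = Add(Rational(1512, 2327), -3) = Rational(-5469, 2327)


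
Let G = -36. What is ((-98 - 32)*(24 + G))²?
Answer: 2433600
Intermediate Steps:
((-98 - 32)*(24 + G))² = ((-98 - 32)*(24 - 36))² = (-130*(-12))² = 1560² = 2433600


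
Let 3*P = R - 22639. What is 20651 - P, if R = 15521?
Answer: 69071/3 ≈ 23024.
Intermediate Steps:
P = -7118/3 (P = (15521 - 22639)/3 = (⅓)*(-7118) = -7118/3 ≈ -2372.7)
20651 - P = 20651 - 1*(-7118/3) = 20651 + 7118/3 = 69071/3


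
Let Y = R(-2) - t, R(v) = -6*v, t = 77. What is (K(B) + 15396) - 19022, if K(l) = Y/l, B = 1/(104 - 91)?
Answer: -4471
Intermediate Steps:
B = 1/13 ≈ 0.076923
Y = -65 (Y = -6*(-2) - 1*77 = 12 - 77 = -65)
K(l) = -65/l
(K(B) + 15396) - 19022 = (-65/1/13 + 15396) - 19022 = (-65*13 + 15396) - 19022 = (-845 + 15396) - 19022 = 14551 - 19022 = -4471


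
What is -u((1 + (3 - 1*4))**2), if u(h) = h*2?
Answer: 0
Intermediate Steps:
u(h) = 2*h
-u((1 + (3 - 1*4))**2) = -2*(1 + (3 - 1*4))**2 = -2*(1 + (3 - 4))**2 = -2*(1 - 1)**2 = -2*0**2 = -2*0 = -1*0 = 0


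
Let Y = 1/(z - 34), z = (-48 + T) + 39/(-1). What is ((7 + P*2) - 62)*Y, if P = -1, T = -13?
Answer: 57/134 ≈ 0.42537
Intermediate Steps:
z = -100 (z = (-48 - 13) + 39/(-1) = -61 + 39*(-1) = -61 - 39 = -100)
Y = -1/134 (Y = 1/(-100 - 34) = 1/(-134) = -1/134 ≈ -0.0074627)
((7 + P*2) - 62)*Y = ((7 - 1*2) - 62)*(-1/134) = ((7 - 2) - 62)*(-1/134) = (5 - 62)*(-1/134) = -57*(-1/134) = 57/134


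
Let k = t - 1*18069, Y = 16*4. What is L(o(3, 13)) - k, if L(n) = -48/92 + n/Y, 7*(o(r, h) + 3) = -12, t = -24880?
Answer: 442540361/10304 ≈ 42948.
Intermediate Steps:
Y = 64
k = -42949 (k = -24880 - 1*18069 = -24880 - 18069 = -42949)
o(r, h) = -33/7 (o(r, h) = -3 + (⅐)*(-12) = -3 - 12/7 = -33/7)
L(n) = -12/23 + n/64 (L(n) = -48/92 + n/64 = -48*1/92 + n*(1/64) = -12/23 + n/64)
L(o(3, 13)) - k = (-12/23 + (1/64)*(-33/7)) - 1*(-42949) = (-12/23 - 33/448) + 42949 = -6135/10304 + 42949 = 442540361/10304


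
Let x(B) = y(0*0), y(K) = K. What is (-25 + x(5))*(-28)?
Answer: 700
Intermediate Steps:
x(B) = 0 (x(B) = 0*0 = 0)
(-25 + x(5))*(-28) = (-25 + 0)*(-28) = -25*(-28) = 700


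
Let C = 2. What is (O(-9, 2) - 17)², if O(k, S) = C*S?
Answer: 169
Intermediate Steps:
O(k, S) = 2*S
(O(-9, 2) - 17)² = (2*2 - 17)² = (4 - 17)² = (-13)² = 169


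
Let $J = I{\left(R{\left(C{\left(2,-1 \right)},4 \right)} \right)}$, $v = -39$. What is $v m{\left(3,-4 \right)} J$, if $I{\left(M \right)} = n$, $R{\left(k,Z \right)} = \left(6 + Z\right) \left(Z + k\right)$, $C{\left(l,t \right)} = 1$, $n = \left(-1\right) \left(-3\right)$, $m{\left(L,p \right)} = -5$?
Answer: $585$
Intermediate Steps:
$n = 3$
$I{\left(M \right)} = 3$
$J = 3$
$v m{\left(3,-4 \right)} J = \left(-39\right) \left(-5\right) 3 = 195 \cdot 3 = 585$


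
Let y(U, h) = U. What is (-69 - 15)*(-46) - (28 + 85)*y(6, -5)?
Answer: 3186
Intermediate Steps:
(-69 - 15)*(-46) - (28 + 85)*y(6, -5) = (-69 - 15)*(-46) - (28 + 85)*6 = -84*(-46) - 113*6 = 3864 - 1*678 = 3864 - 678 = 3186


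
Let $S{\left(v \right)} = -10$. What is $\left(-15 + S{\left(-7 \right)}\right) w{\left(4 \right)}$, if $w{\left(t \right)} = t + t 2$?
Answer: $-300$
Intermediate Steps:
$w{\left(t \right)} = 3 t$ ($w{\left(t \right)} = t + 2 t = 3 t$)
$\left(-15 + S{\left(-7 \right)}\right) w{\left(4 \right)} = \left(-15 - 10\right) 3 \cdot 4 = \left(-25\right) 12 = -300$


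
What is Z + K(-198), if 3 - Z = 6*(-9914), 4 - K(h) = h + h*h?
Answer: 20485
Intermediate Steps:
K(h) = 4 - h - h² (K(h) = 4 - (h + h*h) = 4 - (h + h²) = 4 + (-h - h²) = 4 - h - h²)
Z = 59487 (Z = 3 - 6*(-9914) = 3 - 1*(-59484) = 3 + 59484 = 59487)
Z + K(-198) = 59487 + (4 - 1*(-198) - 1*(-198)²) = 59487 + (4 + 198 - 1*39204) = 59487 + (4 + 198 - 39204) = 59487 - 39002 = 20485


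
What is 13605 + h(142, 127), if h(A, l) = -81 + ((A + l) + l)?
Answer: 13920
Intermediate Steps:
h(A, l) = -81 + A + 2*l (h(A, l) = -81 + (A + 2*l) = -81 + A + 2*l)
13605 + h(142, 127) = 13605 + (-81 + 142 + 2*127) = 13605 + (-81 + 142 + 254) = 13605 + 315 = 13920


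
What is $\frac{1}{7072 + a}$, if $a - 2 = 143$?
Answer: $\frac{1}{7217} \approx 0.00013856$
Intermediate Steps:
$a = 145$ ($a = 2 + 143 = 145$)
$\frac{1}{7072 + a} = \frac{1}{7072 + 145} = \frac{1}{7217}$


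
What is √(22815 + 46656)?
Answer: 3*√7719 ≈ 263.57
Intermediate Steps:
√(22815 + 46656) = √69471 = 3*√7719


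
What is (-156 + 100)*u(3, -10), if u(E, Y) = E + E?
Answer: -336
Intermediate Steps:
u(E, Y) = 2*E
(-156 + 100)*u(3, -10) = (-156 + 100)*(2*3) = -56*6 = -336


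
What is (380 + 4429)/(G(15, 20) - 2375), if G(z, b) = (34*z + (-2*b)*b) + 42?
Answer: -4809/2623 ≈ -1.8334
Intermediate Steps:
G(z, b) = 42 - 2*b² + 34*z (G(z, b) = (34*z - 2*b²) + 42 = (-2*b² + 34*z) + 42 = 42 - 2*b² + 34*z)
(380 + 4429)/(G(15, 20) - 2375) = (380 + 4429)/((42 - 2*20² + 34*15) - 2375) = 4809/((42 - 2*400 + 510) - 2375) = 4809/((42 - 800 + 510) - 2375) = 4809/(-248 - 2375) = 4809/(-2623) = 4809*(-1/2623) = -4809/2623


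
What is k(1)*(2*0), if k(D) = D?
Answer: 0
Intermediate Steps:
k(1)*(2*0) = 1*(2*0) = 1*0 = 0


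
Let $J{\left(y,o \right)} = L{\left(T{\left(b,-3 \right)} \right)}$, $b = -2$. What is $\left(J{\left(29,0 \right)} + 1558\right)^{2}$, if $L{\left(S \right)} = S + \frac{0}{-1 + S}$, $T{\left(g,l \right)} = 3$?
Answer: $2436721$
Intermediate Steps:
$L{\left(S \right)} = S$ ($L{\left(S \right)} = S + 0 = S$)
$J{\left(y,o \right)} = 3$
$\left(J{\left(29,0 \right)} + 1558\right)^{2} = \left(3 + 1558\right)^{2} = 1561^{2} = 2436721$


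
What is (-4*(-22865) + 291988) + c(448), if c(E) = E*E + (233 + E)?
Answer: 584833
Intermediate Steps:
c(E) = 233 + E + E² (c(E) = E² + (233 + E) = 233 + E + E²)
(-4*(-22865) + 291988) + c(448) = (-4*(-22865) + 291988) + (233 + 448 + 448²) = (91460 + 291988) + (233 + 448 + 200704) = 383448 + 201385 = 584833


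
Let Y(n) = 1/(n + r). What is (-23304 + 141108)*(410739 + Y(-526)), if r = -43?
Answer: 27532030563960/569 ≈ 4.8387e+10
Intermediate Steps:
Y(n) = 1/(-43 + n) (Y(n) = 1/(n - 43) = 1/(-43 + n))
(-23304 + 141108)*(410739 + Y(-526)) = (-23304 + 141108)*(410739 + 1/(-43 - 526)) = 117804*(410739 + 1/(-569)) = 117804*(410739 - 1/569) = 117804*(233710490/569) = 27532030563960/569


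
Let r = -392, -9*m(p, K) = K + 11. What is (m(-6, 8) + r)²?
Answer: 12581209/81 ≈ 1.5532e+5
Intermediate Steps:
m(p, K) = -11/9 - K/9 (m(p, K) = -(K + 11)/9 = -(11 + K)/9 = -11/9 - K/9)
(m(-6, 8) + r)² = ((-11/9 - ⅑*8) - 392)² = ((-11/9 - 8/9) - 392)² = (-19/9 - 392)² = (-3547/9)² = 12581209/81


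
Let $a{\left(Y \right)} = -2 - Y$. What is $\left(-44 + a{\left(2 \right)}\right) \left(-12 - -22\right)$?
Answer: $-480$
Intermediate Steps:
$\left(-44 + a{\left(2 \right)}\right) \left(-12 - -22\right) = \left(-44 - 4\right) \left(-12 - -22\right) = \left(-44 - 4\right) \left(-12 + 22\right) = \left(-44 - 4\right) 10 = \left(-48\right) 10 = -480$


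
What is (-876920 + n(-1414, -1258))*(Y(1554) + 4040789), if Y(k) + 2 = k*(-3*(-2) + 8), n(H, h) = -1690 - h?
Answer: -3564280226136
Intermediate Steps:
Y(k) = -2 + 14*k (Y(k) = -2 + k*(-3*(-2) + 8) = -2 + k*(6 + 8) = -2 + k*14 = -2 + 14*k)
(-876920 + n(-1414, -1258))*(Y(1554) + 4040789) = (-876920 + (-1690 - 1*(-1258)))*((-2 + 14*1554) + 4040789) = (-876920 + (-1690 + 1258))*((-2 + 21756) + 4040789) = (-876920 - 432)*(21754 + 4040789) = -877352*4062543 = -3564280226136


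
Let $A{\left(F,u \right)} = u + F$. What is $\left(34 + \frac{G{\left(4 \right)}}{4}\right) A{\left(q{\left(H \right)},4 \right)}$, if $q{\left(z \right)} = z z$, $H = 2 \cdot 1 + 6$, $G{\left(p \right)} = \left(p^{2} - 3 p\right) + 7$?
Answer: $2499$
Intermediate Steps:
$G{\left(p \right)} = 7 + p^{2} - 3 p$
$H = 8$ ($H = 2 + 6 = 8$)
$q{\left(z \right)} = z^{2}$
$A{\left(F,u \right)} = F + u$
$\left(34 + \frac{G{\left(4 \right)}}{4}\right) A{\left(q{\left(H \right)},4 \right)} = \left(34 + \frac{7 + 4^{2} - 12}{4}\right) \left(8^{2} + 4\right) = \left(34 + \left(7 + 16 - 12\right) \frac{1}{4}\right) \left(64 + 4\right) = \left(34 + 11 \cdot \frac{1}{4}\right) 68 = \left(34 + \frac{11}{4}\right) 68 = \frac{147}{4} \cdot 68 = 2499$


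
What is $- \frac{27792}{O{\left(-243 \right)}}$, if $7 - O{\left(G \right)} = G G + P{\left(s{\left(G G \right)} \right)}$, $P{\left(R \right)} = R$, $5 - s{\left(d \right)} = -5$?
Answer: $\frac{2316}{4921} \approx 0.47064$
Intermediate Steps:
$s{\left(d \right)} = 10$ ($s{\left(d \right)} = 5 - -5 = 5 + 5 = 10$)
$O{\left(G \right)} = -3 - G^{2}$ ($O{\left(G \right)} = 7 - \left(G G + 10\right) = 7 - \left(G^{2} + 10\right) = 7 - \left(10 + G^{2}\right) = -3 - G^{2}$)
$- \frac{27792}{O{\left(-243 \right)}} = - \frac{27792}{-3 - \left(-243\right)^{2}} = - \frac{27792}{-3 - 59049} = - \frac{27792}{-59052} = \left(-27792\right) \left(- \frac{1}{59052}\right) = \frac{2316}{4921}$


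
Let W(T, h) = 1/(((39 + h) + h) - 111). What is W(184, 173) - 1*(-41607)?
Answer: 11400319/274 ≈ 41607.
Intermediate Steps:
W(T, h) = 1/(-72 + 2*h) (W(T, h) = 1/((39 + 2*h) - 111) = 1/(-72 + 2*h))
W(184, 173) - 1*(-41607) = 1/(2*(-36 + 173)) - 1*(-41607) = (½)/137 + 41607 = (½)*(1/137) + 41607 = 1/274 + 41607 = 11400319/274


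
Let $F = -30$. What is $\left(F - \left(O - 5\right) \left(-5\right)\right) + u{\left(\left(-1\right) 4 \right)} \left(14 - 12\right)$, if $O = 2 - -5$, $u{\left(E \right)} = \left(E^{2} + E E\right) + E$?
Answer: $36$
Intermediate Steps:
$u{\left(E \right)} = E + 2 E^{2}$ ($u{\left(E \right)} = \left(E^{2} + E^{2}\right) + E = 2 E^{2} + E = E + 2 E^{2}$)
$O = 7$ ($O = 2 + 5 = 7$)
$\left(F - \left(O - 5\right) \left(-5\right)\right) + u{\left(\left(-1\right) 4 \right)} \left(14 - 12\right) = \left(-30 - \left(7 - 5\right) \left(-5\right)\right) + \left(-1\right) 4 \left(1 + 2 \left(\left(-1\right) 4\right)\right) \left(14 - 12\right) = \left(-30 - 2 \left(-5\right)\right) + - 4 \left(1 + 2 \left(-4\right)\right) 2 = \left(-30 - -10\right) + - 4 \left(1 - 8\right) 2 = \left(-30 + 10\right) + \left(-4\right) \left(-7\right) 2 = -20 + 28 \cdot 2 = -20 + 56 = 36$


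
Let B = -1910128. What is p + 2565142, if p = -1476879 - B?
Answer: 2998391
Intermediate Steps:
p = 433249 (p = -1476879 - 1*(-1910128) = -1476879 + 1910128 = 433249)
p + 2565142 = 433249 + 2565142 = 2998391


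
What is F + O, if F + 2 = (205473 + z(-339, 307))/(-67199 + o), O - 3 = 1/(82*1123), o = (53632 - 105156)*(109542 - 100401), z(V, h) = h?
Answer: 43358455362141/43376933771138 ≈ 0.99957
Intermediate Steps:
o = -470980884 (o = -51524*9141 = -470980884)
O = 276259/92086 (O = 3 + 1/(82*1123) = 3 + 1/92086 = 276259/92086 ≈ 3.0000)
F = -942301946/471048083 (F = -2 + (205473 + 307)/(-67199 - 470980884) = -2 + 205780/(-471048083) = -2 + 205780*(-1/471048083) = -2 - 205780/471048083 = -942301946/471048083 ≈ -2.0004)
F + O = -942301946/471048083 + 276259/92086 = 43358455362141/43376933771138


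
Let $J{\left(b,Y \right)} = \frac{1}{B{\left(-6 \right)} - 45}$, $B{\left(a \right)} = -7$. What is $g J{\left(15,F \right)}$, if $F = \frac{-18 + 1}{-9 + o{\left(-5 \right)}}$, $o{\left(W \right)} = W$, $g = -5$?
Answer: $\frac{5}{52} \approx 0.096154$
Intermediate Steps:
$F = \frac{17}{14}$ ($F = \frac{-18 + 1}{-9 - 5} = - \frac{17}{-14} = \left(-17\right) \left(- \frac{1}{14}\right) = \frac{17}{14} \approx 1.2143$)
$J{\left(b,Y \right)} = - \frac{1}{52}$ ($J{\left(b,Y \right)} = \frac{1}{-7 - 45} = \frac{1}{-52} = - \frac{1}{52}$)
$g J{\left(15,F \right)} = \left(-5\right) \left(- \frac{1}{52}\right) = \frac{5}{52}$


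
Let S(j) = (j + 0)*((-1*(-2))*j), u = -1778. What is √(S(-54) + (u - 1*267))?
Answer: √3787 ≈ 61.539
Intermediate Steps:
S(j) = 2*j² (S(j) = j*(2*j) = 2*j²)
√(S(-54) + (u - 1*267)) = √(2*(-54)² + (-1778 - 1*267)) = √(2*2916 + (-1778 - 267)) = √(5832 - 2045) = √3787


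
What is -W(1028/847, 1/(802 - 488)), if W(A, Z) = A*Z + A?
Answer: -23130/18997 ≈ -1.2176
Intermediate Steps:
W(A, Z) = A + A*Z
-W(1028/847, 1/(802 - 488)) = -1028/847*(1 + 1/(802 - 488)) = -1028*(1/847)*(1 + 1/314) = -1028*(1 + 1/314)/847 = -1028*315/(847*314) = -1*23130/18997 = -23130/18997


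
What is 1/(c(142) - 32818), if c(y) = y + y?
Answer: -1/32534 ≈ -3.0737e-5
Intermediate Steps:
c(y) = 2*y
1/(c(142) - 32818) = 1/(2*142 - 32818) = 1/(284 - 32818) = 1/(-32534) = -1/32534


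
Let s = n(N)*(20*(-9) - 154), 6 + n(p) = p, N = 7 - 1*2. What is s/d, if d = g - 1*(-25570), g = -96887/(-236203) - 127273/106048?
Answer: 8366317818496/640479453782237 ≈ 0.013063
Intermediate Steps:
g = -19787591843/25048855744 (g = -96887*(-1/236203) - 127273*1/106048 = 96887/236203 - 127273/106048 = -19787591843/25048855744 ≈ -0.78996)
N = 5 (N = 7 - 2 = 5)
n(p) = -6 + p
d = 640479453782237/25048855744 (d = -19787591843/25048855744 - 1*(-25570) = -19787591843/25048855744 + 25570 = 640479453782237/25048855744 ≈ 25569.)
s = 334 (s = (-6 + 5)*(20*(-9) - 154) = -(-180 - 154) = -1*(-334) = 334)
s/d = 334/(640479453782237/25048855744) = 334*(25048855744/640479453782237) = 8366317818496/640479453782237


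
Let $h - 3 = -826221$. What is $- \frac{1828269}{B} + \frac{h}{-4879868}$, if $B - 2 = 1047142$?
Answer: $- \frac{13701602325}{8690347784} \approx -1.5766$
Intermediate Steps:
$h = -826218$ ($h = 3 - 826221 = -826218$)
$B = 1047144$ ($B = 2 + 1047142 = 1047144$)
$- \frac{1828269}{B} + \frac{h}{-4879868} = - \frac{1828269}{1047144} - \frac{826218}{-4879868} = \left(-1828269\right) \frac{1}{1047144} - - \frac{413109}{2439934} = - \frac{609423}{349048} + \frac{413109}{2439934} = - \frac{13701602325}{8690347784}$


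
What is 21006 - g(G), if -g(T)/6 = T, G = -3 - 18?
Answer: 20880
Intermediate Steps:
G = -21
g(T) = -6*T
21006 - g(G) = 21006 - (-6)*(-21) = 21006 - 1*126 = 21006 - 126 = 20880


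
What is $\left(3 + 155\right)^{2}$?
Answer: $24964$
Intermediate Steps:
$\left(3 + 155\right)^{2} = 158^{2} = 24964$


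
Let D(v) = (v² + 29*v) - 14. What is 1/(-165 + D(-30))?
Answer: -1/149 ≈ -0.0067114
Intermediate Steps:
D(v) = -14 + v² + 29*v
1/(-165 + D(-30)) = 1/(-165 + (-14 + (-30)² + 29*(-30))) = 1/(-165 + (-14 + 900 - 870)) = 1/(-165 + 16) = 1/(-149) = -1/149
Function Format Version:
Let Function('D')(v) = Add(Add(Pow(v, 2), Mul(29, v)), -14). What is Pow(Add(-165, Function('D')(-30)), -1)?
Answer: Rational(-1, 149) ≈ -0.0067114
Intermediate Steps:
Function('D')(v) = Add(-14, Pow(v, 2), Mul(29, v))
Pow(Add(-165, Function('D')(-30)), -1) = Pow(Add(-165, Add(-14, Pow(-30, 2), Mul(29, -30))), -1) = Pow(Add(-165, Add(-14, 900, -870)), -1) = Pow(Add(-165, 16), -1) = Pow(-149, -1) = Rational(-1, 149)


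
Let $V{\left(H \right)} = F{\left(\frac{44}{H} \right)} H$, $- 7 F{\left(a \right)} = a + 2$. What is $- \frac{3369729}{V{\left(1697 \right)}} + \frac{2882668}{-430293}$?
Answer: $\frac{375551295985}{54790642} \approx 6854.3$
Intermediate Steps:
$F{\left(a \right)} = - \frac{2}{7} - \frac{a}{7}$ ($F{\left(a \right)} = - \frac{a + 2}{7} = - \frac{2 + a}{7} = - \frac{2}{7} - \frac{a}{7}$)
$V{\left(H \right)} = H \left(- \frac{2}{7} - \frac{44}{7 H}\right)$ ($V{\left(H \right)} = \left(- \frac{2}{7} - \frac{44 \frac{1}{H}}{7}\right) H = \left(- \frac{2}{7} - \frac{44}{7 H}\right) H = H \left(- \frac{2}{7} - \frac{44}{7 H}\right)$)
$- \frac{3369729}{V{\left(1697 \right)}} + \frac{2882668}{-430293} = - \frac{3369729}{- \frac{44}{7} - \frac{3394}{7}} + \frac{2882668}{-430293} = - \frac{3369729}{- \frac{44}{7} - \frac{3394}{7}} + 2882668 \left(- \frac{1}{430293}\right) = - \frac{3369729}{- \frac{3438}{7}} - \frac{2882668}{430293} = \left(-3369729\right) \left(- \frac{7}{3438}\right) - \frac{2882668}{430293} = \frac{7862701}{1146} - \frac{2882668}{430293} = \frac{375551295985}{54790642}$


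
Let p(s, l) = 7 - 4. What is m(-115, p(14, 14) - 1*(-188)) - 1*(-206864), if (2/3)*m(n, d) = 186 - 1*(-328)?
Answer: 207635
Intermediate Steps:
p(s, l) = 3
m(n, d) = 771 (m(n, d) = 3*(186 - 1*(-328))/2 = 3*(186 + 328)/2 = (3/2)*514 = 771)
m(-115, p(14, 14) - 1*(-188)) - 1*(-206864) = 771 - 1*(-206864) = 771 + 206864 = 207635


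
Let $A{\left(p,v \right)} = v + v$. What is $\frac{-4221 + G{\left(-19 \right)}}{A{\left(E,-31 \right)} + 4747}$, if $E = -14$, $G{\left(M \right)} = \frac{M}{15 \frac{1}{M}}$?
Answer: $- \frac{62954}{70275} \approx -0.89582$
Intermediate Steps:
$G{\left(M \right)} = \frac{M^{2}}{15}$ ($G{\left(M \right)} = M \frac{M}{15} = \frac{M^{2}}{15}$)
$A{\left(p,v \right)} = 2 v$
$\frac{-4221 + G{\left(-19 \right)}}{A{\left(E,-31 \right)} + 4747} = \frac{-4221 + \frac{\left(-19\right)^{2}}{15}}{2 \left(-31\right) + 4747} = \frac{-4221 + \frac{1}{15} \cdot 361}{-62 + 4747} = \frac{-4221 + \frac{361}{15}}{4685} = \left(- \frac{62954}{15}\right) \frac{1}{4685} = - \frac{62954}{70275}$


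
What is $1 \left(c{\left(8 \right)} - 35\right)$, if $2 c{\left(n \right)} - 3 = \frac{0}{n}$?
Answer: $- \frac{67}{2} \approx -33.5$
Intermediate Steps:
$c{\left(n \right)} = \frac{3}{2}$ ($c{\left(n \right)} = \frac{3}{2} + \frac{0 \frac{1}{n}}{2} = \frac{3}{2} + \frac{1}{2} \cdot 0 = \frac{3}{2} + 0 = \frac{3}{2}$)
$1 \left(c{\left(8 \right)} - 35\right) = 1 \left(\frac{3}{2} - 35\right) = 1 \left(- \frac{67}{2}\right) = - \frac{67}{2}$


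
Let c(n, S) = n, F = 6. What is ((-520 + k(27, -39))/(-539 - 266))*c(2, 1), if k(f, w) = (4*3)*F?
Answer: 128/115 ≈ 1.1130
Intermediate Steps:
k(f, w) = 72 (k(f, w) = (4*3)*6 = 12*6 = 72)
((-520 + k(27, -39))/(-539 - 266))*c(2, 1) = ((-520 + 72)/(-539 - 266))*2 = -448/(-805)*2 = -448*(-1/805)*2 = (64/115)*2 = 128/115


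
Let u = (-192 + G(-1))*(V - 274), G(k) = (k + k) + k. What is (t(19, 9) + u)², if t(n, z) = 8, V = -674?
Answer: 34176177424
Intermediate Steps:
G(k) = 3*k (G(k) = 2*k + k = 3*k)
u = 184860 (u = (-192 + 3*(-1))*(-674 - 274) = (-192 - 3)*(-948) = -195*(-948) = 184860)
(t(19, 9) + u)² = (8 + 184860)² = 184868² = 34176177424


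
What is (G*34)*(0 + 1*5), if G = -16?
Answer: -2720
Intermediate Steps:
(G*34)*(0 + 1*5) = (-16*34)*(0 + 1*5) = -544*(0 + 5) = -544*5 = -2720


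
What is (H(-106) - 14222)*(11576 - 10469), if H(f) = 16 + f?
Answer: -15843384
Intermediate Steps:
(H(-106) - 14222)*(11576 - 10469) = ((16 - 106) - 14222)*(11576 - 10469) = (-90 - 14222)*1107 = -14312*1107 = -15843384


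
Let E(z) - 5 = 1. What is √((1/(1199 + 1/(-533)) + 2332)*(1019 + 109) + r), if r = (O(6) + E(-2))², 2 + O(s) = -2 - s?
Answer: 2*√7460524753184049/106511 ≈ 1621.9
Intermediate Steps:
O(s) = -4 - s (O(s) = -2 + (-2 - s) = -4 - s)
E(z) = 6 (E(z) = 5 + 1 = 6)
r = 16 (r = ((-4 - 1*6) + 6)² = ((-4 - 6) + 6)² = (-10 + 6)² = (-4)² = 16)
√((1/(1199 + 1/(-533)) + 2332)*(1019 + 109) + r) = √((1/(1199 + 1/(-533)) + 2332)*(1019 + 109) + 16) = √((1/(1199 - 1/533) + 2332)*1128 + 16) = √((1/(639066/533) + 2332)*1128 + 16) = √((533/639066 + 2332)*1128 + 16) = √((1490302445/639066)*1128 + 16) = √(280176859660/106511 + 16) = √(280178563836/106511) = 2*√7460524753184049/106511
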